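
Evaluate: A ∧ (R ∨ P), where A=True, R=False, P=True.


A = True, R = False, P = True
Expression: A ∧ (R ∨ P)
Step 1: R ∨ P = False OR True = True
Step 2: A ∧ (True) = True AND True = True

True


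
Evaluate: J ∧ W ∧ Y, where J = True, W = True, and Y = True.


J = True, W = True, Y = True
Step 1: J ∧ W = True AND True = True
Step 2: (True) ∧ Y = (True) AND True = True
AND is true only when ALL operands are true.

True


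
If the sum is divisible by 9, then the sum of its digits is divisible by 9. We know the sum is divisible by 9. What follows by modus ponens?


Modus ponens: P → Q, P ⊢ Q
P: the sum is divisible by 9
Q: the sum of its digits is divisible by 9
We have P → Q and P is true.
By modus ponens, Q must be true.

The sum of its digits is divisible by 9


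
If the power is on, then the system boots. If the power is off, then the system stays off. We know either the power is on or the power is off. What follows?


Constructive dilemma: (P → Q) ∧ (R → S), P ∨ R ⊢ Q ∨ S
Premise 1: the power is on → the system boots
Premise 2: the power is off → the system stays off
Premise 3: the power is on ∨ the power is off
Case 1: Assuming the power is on, then by Premise 1, the system boots.
Case 2: Assuming the power is off, then by Premise 2, the system stays off.
Since one of the power is on or the power is off must hold, we get the system boots or the system stays off.

The system boots or the system stays off.


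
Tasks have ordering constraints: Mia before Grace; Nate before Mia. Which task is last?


Constraints: Mia before Grace; Nate before Mia
The last task can have nothing scheduled after it, so it must never appear on the left of a 'before'.
Tasks appearing before some other task: Mia, Nate.
The only task not in that list is Grace → it is last.

Grace


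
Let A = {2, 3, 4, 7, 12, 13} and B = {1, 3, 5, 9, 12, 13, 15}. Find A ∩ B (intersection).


A = {2, 3, 4, 7, 12, 13}
B = {1, 3, 5, 9, 12, 13, 15}
Operation: intersection
Elements in both: 3, 12, 13

{3, 12, 13}


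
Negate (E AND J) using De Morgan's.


De Morgan's law: ¬(P ∧ Q) ≡ ¬P ∨ ¬Q
¬(E ∧ J) = ¬E ∨ ¬J

¬E ∨ ¬J


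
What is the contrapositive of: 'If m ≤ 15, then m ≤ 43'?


Original: If m ≤ 15, then m ≤ 43
Contrapositive: If ¬Q, then ¬P
Negate Q: not (m ≤ 43)
Negate P: not (m ≤ 15)

If not (m ≤ 43), then not (m ≤ 15).


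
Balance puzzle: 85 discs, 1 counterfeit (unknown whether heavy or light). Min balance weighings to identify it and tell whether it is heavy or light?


Let n = 85. 170 possibilities (n discs × lighter/heavier); each weighing has 3 outcomes.
Bound for k weighings: say the first weighing puts j discs on each pan. If it tips, the 2j weighed discs remain suspects (each with a known direction) and k-1 weighings give 3^(k-1) outcomes; 3^(k-1) is odd, so 2j ≤ 3^(k-1) - 1. If it balances, the n - 2j unweighed discs remain with direction unknown: 2(n - 2j) ≤ 3^(k-1) - 1 by the same parity argument. Adding, n ≤ (3^(k-1) - 1) + (3^(k-1) - 1)/2 = (3^k - 3)/2, and the classical three-group strategy achieves this (3 discs in 2 weighings, 12 in 3, 39 in 4, 120 in 5).
So we need the smallest k with (3^k - 3)/2 ≥ 85.
k = 4: (3^4 - 3)/2 = 39 < 85 ✗
k = 5: (3^5 - 3)/2 = 120 ≥ 85 ✓

5


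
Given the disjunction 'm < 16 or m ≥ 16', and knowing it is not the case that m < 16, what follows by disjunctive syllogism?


Disjunctive syllogism: P ∨ Q, ¬P ⊢ Q
Disjunction: m < 16 ∨ m ≥ 16
We know it is not the case that m < 16.
By disjunctive syllogism, the other disjunct must be true.

m ≥ 16


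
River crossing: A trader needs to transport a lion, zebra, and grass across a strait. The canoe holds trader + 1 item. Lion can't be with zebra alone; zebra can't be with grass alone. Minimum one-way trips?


1. trader+zebra → 2. trader ← 3. trader+lion → 4. trader+zebra ← 5. trader+grass → 6. trader ← 7. trader+zebra →
Minimum trips = 7

7


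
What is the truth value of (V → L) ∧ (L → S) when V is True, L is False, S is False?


V = True, L = False, S = False
Step 1: V → L is false only when V=True and L=False. Result: False
Step 2: L → S is false only when L=True and S=False. Result: True
Step 3: False ∧ True = False

False


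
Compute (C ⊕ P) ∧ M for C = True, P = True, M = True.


C = True, P = True, M = True
Step 1: C ⊕ P = True XOR True = False
Step 2: False ∧ M = False AND True = False
XOR true when exactly one of C,P is true; then AND with M.

False


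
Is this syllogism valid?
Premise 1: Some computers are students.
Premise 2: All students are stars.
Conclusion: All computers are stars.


Premise 1: Some computers are students.
Premise 2: All students are stars.
Conclusion: All computers are stars.
Fallacy: illicit minor. The minor term (computers) is distributed in the conclusion ('All computers ...') but undistributed in its premise ('Some computers are students' doesn't cover all computers).
Only 'Some computers are stars' follows, not 'All'.

Invalid


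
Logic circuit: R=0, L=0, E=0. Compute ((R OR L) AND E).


R OR L = 0|0 = 0
0 AND 0 = 0

0


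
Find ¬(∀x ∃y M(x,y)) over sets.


Original: ∀x ∃y M(x,y)
Rule: ¬∀→∃, ¬∃→∀, negate predicate.
Negation: ∃x ∀y ¬M(x,y)

∃x ∀y ¬M(x,y)


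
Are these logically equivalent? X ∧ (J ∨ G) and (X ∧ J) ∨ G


Expression 1: X ∧ (J ∨ G)
Expression 2: (X ∧ J) ∨ G
Truth table (X J G | Expr1 Expr2):
  T T T |   T     T
  T T F |   T     T
  T F T |   T     T
  T F F |   F     F
  F T T |   F     T   ← differ
  F T F |   F     F
  F F T |   F     T   ← differ
  F F F |   F     F
Counterexample: X=F, J=T, G=T gives Expr1 = F but Expr2 = T, so the expressions are NOT logically equivalent.

No


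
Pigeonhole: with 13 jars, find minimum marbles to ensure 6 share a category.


Pigeonhole: to guarantee k in one of n categories, need (k-1)×n + 1.
k = 6, n = 13
Minimum = (6-1) × 13 + 1 = 5 × 13 + 1

66


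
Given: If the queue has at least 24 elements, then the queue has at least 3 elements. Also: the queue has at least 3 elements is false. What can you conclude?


Modus tollens: P → Q, ¬Q ⊢ ¬P
P: the queue has at least 24 elements
Q: the queue has at least 3 elements
We have P → Q and Q is false.
By modus tollens, P must be false.

It is not the case that the queue has at least 24 elements


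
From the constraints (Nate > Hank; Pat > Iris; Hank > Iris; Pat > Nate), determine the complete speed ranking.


Constraints: Nate > Hank; Pat > Iris; Hank > Iris; Pat > Nate
Method: at each step, the next-highest is the one remaining person who never appears on the smaller side of a constraint between remaining people.
  Step 1: remaining {Hank, Nate, Pat, Iris}; on the smaller side: {Hank, Nate, Iris} → Pat is next (Pat > Iris; Pat > Nate).
  Step 2: remaining {Hank, Nate, Iris}; on the smaller side: {Hank, Iris} → Nate is next (Nate > Hank).
  Step 3: remaining {Hank, Iris}; on the smaller side: {Iris} → Hank is next (Hank > Iris).
  Step 4: only Iris remains → lowest.
Final ranking (highest to lowest):

Pat > Nate > Hank > Iris


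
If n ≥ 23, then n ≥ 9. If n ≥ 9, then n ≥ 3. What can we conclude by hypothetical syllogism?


Hypothetical syllogism: P → Q, Q → R ⊢ P → R
Premise 1: n ≥ 23 → n ≥ 9
Premise 2: n ≥ 9 → n ≥ 3
Chain the implications: the middle term (n ≥ 9) links the two.
Conclusion: If n ≥ 23, then n ≥ 3.

If n ≥ 23, then n ≥ 3.


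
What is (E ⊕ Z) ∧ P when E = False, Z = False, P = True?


E = False, Z = False, P = True
Step 1: E ⊕ Z = False XOR False = False
Step 2: False ∧ P = False AND True = False
XOR true when exactly one of E,Z is true; then AND with P.

False


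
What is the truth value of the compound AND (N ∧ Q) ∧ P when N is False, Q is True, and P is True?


N = False, Q = True, P = True
Step 1: N ∧ Q = False AND True = False
Step 2: False ∧ P = False AND True = False
AND is true only when ALL operands are true.

False


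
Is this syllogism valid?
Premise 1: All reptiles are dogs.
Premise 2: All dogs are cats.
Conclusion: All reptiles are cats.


Premise 1: All reptiles are dogs.
Premise 2: All dogs are cats.
Conclusion: All reptiles are cats.
Barbara syllogism (AAA-1): All A are B, All B are C → All A are C.
Middle term (dogs) distributed in premise 2.

Valid


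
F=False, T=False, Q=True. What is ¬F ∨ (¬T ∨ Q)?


F = False, T = False, Q = True
Expression: ¬F ∨ (¬T ∨ Q)
Step 1: ¬T = NOT False = True
Step 2: ¬T ∨ Q = True OR True = True
Step 3: ¬F = NOT False = True
Step 4: (True) ∨ (True) = True OR True = True

True


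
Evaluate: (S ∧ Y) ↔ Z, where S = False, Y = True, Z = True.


S = False, Y = True, Z = True
Step 1: S ∧ Y = False AND True = False
Step 2: (False) ↔ Z: true when both sides have same truth value.
Result: False ↔ True = False

False


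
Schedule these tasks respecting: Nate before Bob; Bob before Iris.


Constraints: Nate before Bob; Bob before Iris
Method: repeatedly schedule the remaining task that has no remaining task required before it.
  Step 1: remaining {Nate, Bob, Iris}; every task except Nate still has a predecessor pending → schedule Nate.
  Step 2: remaining {Bob, Iris}; every task except Bob still has a predecessor pending → schedule Bob.
  Step 3: only Iris remains → schedule Iris.
Resulting order:

Nate → Bob → Iris


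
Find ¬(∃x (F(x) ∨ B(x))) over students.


Original: ∃x (F(x) ∨ B(x))
Rule: ¬∀→∃, ¬∃→∀, negate predicate.
Negation: ∀x (¬F(x) ∧ ¬B(x))

∀x (¬F(x) ∧ ¬B(x))


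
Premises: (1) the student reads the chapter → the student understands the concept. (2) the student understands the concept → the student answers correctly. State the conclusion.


Hypothetical syllogism: P → Q, Q → R ⊢ P → R
Premise 1: the student reads the chapter → the student understands the concept
Premise 2: the student understands the concept → the student answers correctly
Chain the implications: the middle term (the student understands the concept) links the two.
Conclusion: If the student reads the chapter, then the student answers correctly.

If the student reads the chapter, then the student answers correctly.


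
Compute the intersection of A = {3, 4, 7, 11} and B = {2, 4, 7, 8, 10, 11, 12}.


A = {3, 4, 7, 11}
B = {2, 4, 7, 8, 10, 11, 12}
Operation: intersection
Elements in both: 4, 7, 11

{4, 7, 11}


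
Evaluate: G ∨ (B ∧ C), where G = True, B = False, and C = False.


G = True, B = False, C = False
Step 1: B ∧ C = False AND False = False
Step 2: G ∨ False = True OR False = True
AND evaluated first (higher precedence); then OR applied.

True


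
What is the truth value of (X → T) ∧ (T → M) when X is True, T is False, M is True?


X = True, T = False, M = True
Step 1: X → T is false only when X=True and T=False. Result: False
Step 2: T → M is false only when T=True and M=False. Result: True
Step 3: False ∧ True = False

False


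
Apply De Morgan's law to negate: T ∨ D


De Morgan's law: ¬(P ∨ Q) ≡ ¬P ∧ ¬Q
¬(T ∨ D) = ¬T ∧ ¬D

¬T ∧ ¬D


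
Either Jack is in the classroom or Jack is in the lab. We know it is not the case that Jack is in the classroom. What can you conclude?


Disjunctive syllogism: P ∨ Q, ¬P ⊢ Q
Disjunction: Jack is in the classroom ∨ Jack is in the lab
We know it is not the case that Jack is in the classroom.
By disjunctive syllogism, the other disjunct must be true.

Jack is in the lab


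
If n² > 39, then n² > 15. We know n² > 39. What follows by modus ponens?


Modus ponens: P → Q, P ⊢ Q
P: n² > 39
Q: n² > 15
We have P → Q and P is true.
By modus ponens, Q must be true.

n² > 15


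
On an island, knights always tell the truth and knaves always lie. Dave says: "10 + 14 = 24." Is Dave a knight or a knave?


Statement: "10 + 14 = 24."
Actual: 10 + 14 = 24
Claimed: 24
Statement is TRUE → Dave tells the truth → Knight

Knight


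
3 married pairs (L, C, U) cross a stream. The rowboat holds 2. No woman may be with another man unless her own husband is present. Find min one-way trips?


Label couples L, C, U (H = husband, W = wife).
Counting alone: 6 people, the rowboat carries 2 and someone must bring it back, so each round trip nets at most +1 on the far side until the last crossing → at least 9 trips. The jealousy constraint makes 9 impossible; the shortest valid schedule has 11:
1. WL+WC →  (far: WL,WC; near: HL,HC,HU,WU)
2. WL ←       (far: WC; near: HL,HC,HU,WL,WU)
3. WL+WU →  (far: WL,WC,WU; near: HL,HC,HU)
4. WL ←       (far: WC,WU; near: HL,HC,HU,WL)
5. HC+HU →  (far: HC,WC,HU,WU; near: HL,WL)
6. HC+WC ←  (far: HU,WU; near: HL,WL,HC,WC)
7. HL+HC →  (far: HL,HC,HU,WU; near: WL,WC)
8. WU ←       (far: HL,HC,HU; near: WL,WC,WU)
9. WL+WC →  (far: HL,WL,HC,WC,HU; near: WU)
10. HU ←      (far: HL,WL,HC,WC; near: HU,WU)
11. HU+WU → (far: all six; near: empty)
In every state each wife is either with her husband or with no other man.
Minimum trips = 11

11


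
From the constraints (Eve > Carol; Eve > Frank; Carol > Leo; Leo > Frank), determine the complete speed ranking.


Constraints: Eve > Carol; Eve > Frank; Carol > Leo; Leo > Frank
Method: at each step, the next-highest is the one remaining person who never appears on the smaller side of a constraint between remaining people.
  Step 1: remaining {Carol, Eve, Leo, Frank}; on the smaller side: {Carol, Leo, Frank} → Eve is next (Eve > Carol; Eve > Frank).
  Step 2: remaining {Carol, Leo, Frank}; on the smaller side: {Leo, Frank} → Carol is next (Carol > Leo).
  Step 3: remaining {Leo, Frank}; on the smaller side: {Frank} → Leo is next (Leo > Frank).
  Step 4: only Frank remains → lowest.
Final ranking (highest to lowest):

Eve > Carol > Leo > Frank


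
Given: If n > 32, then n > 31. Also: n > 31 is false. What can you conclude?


Modus tollens: P → Q, ¬Q ⊢ ¬P
P: n > 32
Q: n > 31
We have P → Q and Q is false.
By modus tollens, P must be false.

It is not the case that n > 32


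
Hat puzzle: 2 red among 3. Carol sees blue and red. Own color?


Total red = 2, seen red = 1
Own red = 2 - 1 = 1
Carol's hat is red.

red


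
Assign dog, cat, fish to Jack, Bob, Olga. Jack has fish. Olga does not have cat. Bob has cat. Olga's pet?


From clues:
  Bob → cat
  Jack → fish
By elimination, Olga gets the remaining.

dog


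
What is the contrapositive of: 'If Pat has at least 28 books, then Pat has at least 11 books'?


Original: If Pat has at least 28 books, then Pat has at least 11 books
Contrapositive: If ¬Q, then ¬P
Negate Q: not (Pat has at least 11 books)
Negate P: not (Pat has at least 28 books)

If not (Pat has at least 11 books), then not (Pat has at least 28 books).


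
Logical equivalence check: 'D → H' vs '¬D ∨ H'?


Expression 1: D → H
Expression 2: ¬D ∨ H
Truth table (D H | Expr1 Expr2):
  T T |   T     T
  T F |   F     F
  F T |   T     T
  F F |   T     T
All 4 rows agree, so the expressions are logically equivalent.

Yes


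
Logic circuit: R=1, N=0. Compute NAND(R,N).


R AND N = 0
NOT(0) = 1

1


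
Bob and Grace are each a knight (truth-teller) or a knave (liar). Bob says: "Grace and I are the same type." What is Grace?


Bob says: "Grace and I are the same type."
Case 1: Bob is a Knight (truth-teller)
  Statement is true → they ARE the same → Grace is also a Knight
Case 2: Bob is a Knave (liar)
  Statement is false → they are NOT the same → Grace is a Knight
In both cases, Grace is a Knight.

Knight


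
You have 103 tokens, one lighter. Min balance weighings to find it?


Each weighing has 3 outcomes (left heavy / balance / right heavy), so k weighings distinguish at most 3^k cases; splitting into three near-equal groups achieves this.
Need 3^k ≥ 103: 3^4 = 81 < 103 ≤ 3^5 = 243
k = ⌈log₃(103)⌉ = 5

5


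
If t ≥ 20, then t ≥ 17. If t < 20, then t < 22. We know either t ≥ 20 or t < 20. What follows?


Constructive dilemma: (P → Q) ∧ (R → S), P ∨ R ⊢ Q ∨ S
Premise 1: t ≥ 20 → t ≥ 17
Premise 2: t < 20 → t < 22
Premise 3: t ≥ 20 ∨ t < 20
Case 1: Assuming t ≥ 20, then by Premise 1, t ≥ 17.
Case 2: Assuming t < 20, then by Premise 2, t < 22.
Since one of t ≥ 20 or t < 20 must hold, we get t ≥ 17 or t < 22.

t ≥ 17 or t < 22.


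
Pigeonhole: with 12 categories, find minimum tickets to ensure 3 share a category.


Pigeonhole: to guarantee k in one of n categories, need (k-1)×n + 1.
k = 3, n = 12
Minimum = (3-1) × 12 + 1 = 2 × 12 + 1

25


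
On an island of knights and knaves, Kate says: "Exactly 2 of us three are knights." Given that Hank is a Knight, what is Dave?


Kate claims exactly 2 knights among Kate, Hank, Dave.
Given: Hank is a Knight.

Case 1: Kate is a Knight (tells truth)
  Then exactly 2 of the three are knights.
  Counting Kate, Hank: 2 knight(s) so far. Need 0 more → Dave = Knave.
Case 2: Kate is a Knave (lies)
  Then the count is NOT 2.
  If Dave = Knight, count = 2 = 2 → claim would be true, contradicts lie.
  If Dave = Knave, count = 1 ≠ 2 → lie confirmed ✓

Dave is a Knave.

Knave


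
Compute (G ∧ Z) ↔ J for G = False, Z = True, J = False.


G = False, Z = True, J = False
Step 1: G ∧ Z = False AND True = False
Step 2: (False) ↔ J: true when both sides have same truth value.
Result: False ↔ False = True

True


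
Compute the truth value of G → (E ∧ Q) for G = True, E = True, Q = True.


G = True, E = True, Q = True
Step 1: E ∧ Q = True AND True = True
Step 2: G → (True): false only when G=True and consequent=False.
Result: True

True


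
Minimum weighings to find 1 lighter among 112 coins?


Each weighing has 3 outcomes (left heavy / balance / right heavy), so k weighings distinguish at most 3^k cases; splitting into three near-equal groups achieves this.
Need 3^k ≥ 112: 3^4 = 81 < 112 ≤ 3^5 = 243
k = ⌈log₃(112)⌉ = 5

5


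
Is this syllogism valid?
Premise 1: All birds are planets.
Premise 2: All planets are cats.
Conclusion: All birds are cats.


Premise 1: All birds are planets.
Premise 2: All planets are cats.
Conclusion: All birds are cats.
Barbara syllogism (AAA-1): All A are B, All B are C → All A are C.
Middle term (planets) distributed in premise 2.

Valid


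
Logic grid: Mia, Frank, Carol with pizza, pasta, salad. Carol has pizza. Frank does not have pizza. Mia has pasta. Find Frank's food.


From clues:
  Carol → pizza
  Mia → pasta
By elimination, Frank gets the remaining.

salad


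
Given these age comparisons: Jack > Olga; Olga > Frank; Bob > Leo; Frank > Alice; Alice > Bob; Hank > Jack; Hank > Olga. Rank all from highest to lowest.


Constraints: Jack > Olga; Olga > Frank; Bob > Leo; Frank > Alice; Alice > Bob; Hank > Jack; Hank > Olga
Method: at each step, the next-highest is the one remaining person who never appears on the smaller side of a constraint between remaining people.
  Step 1: remaining {Leo, Hank, Bob, Frank, Olga, Alice, Jack}; on the smaller side: {Leo, Bob, Frank, Olga, Alice, Jack} → Hank is next (Hank > Jack; Hank > Olga).
  Step 2: remaining {Leo, Bob, Frank, Olga, Alice, Jack}; on the smaller side: {Leo, Bob, Frank, Olga, Alice} → Jack is next (Jack > Olga).
  Step 3: remaining {Leo, Bob, Frank, Olga, Alice}; on the smaller side: {Leo, Bob, Frank, Alice} → Olga is next (Olga > Frank).
  Step 4: remaining {Leo, Bob, Frank, Alice}; on the smaller side: {Leo, Bob, Alice} → Frank is next (Frank > Alice).
  Step 5: remaining {Leo, Bob, Alice}; on the smaller side: {Leo, Bob} → Alice is next (Alice > Bob).
  Step 6: remaining {Leo, Bob}; on the smaller side: {Leo} → Bob is next (Bob > Leo).
  Step 7: only Leo remains → lowest.
Final ranking (highest to lowest):

Hank > Jack > Olga > Frank > Alice > Bob > Leo


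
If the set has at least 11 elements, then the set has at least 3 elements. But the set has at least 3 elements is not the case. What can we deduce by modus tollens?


Modus tollens: P → Q, ¬Q ⊢ ¬P
P: the set has at least 11 elements
Q: the set has at least 3 elements
We have P → Q and Q is false.
By modus tollens, P must be false.

It is not the case that the set has at least 11 elements


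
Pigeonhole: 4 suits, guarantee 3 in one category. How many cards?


Pigeonhole: to guarantee k in one of n categories, need (k-1)×n + 1.
k = 3, n = 4
Minimum = (3-1) × 4 + 1 = 2 × 4 + 1

9


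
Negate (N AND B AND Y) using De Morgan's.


De Morgan's law: ¬(P ∧ Q ∧ R) ≡ ¬P ∨ ¬Q ∨ ¬R
¬(N ∧ B ∧ Y) = ¬N ∨ ¬B ∨ ¬Y

¬N ∨ ¬B ∨ ¬Y


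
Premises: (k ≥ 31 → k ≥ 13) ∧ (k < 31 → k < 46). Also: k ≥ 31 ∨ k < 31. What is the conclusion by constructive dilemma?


Constructive dilemma: (P → Q) ∧ (R → S), P ∨ R ⊢ Q ∨ S
Premise 1: k ≥ 31 → k ≥ 13
Premise 2: k < 31 → k < 46
Premise 3: k ≥ 31 ∨ k < 31
Case 1: Assuming k ≥ 31, then by Premise 1, k ≥ 13.
Case 2: Assuming k < 31, then by Premise 2, k < 46.
Since one of k ≥ 31 or k < 31 must hold, we get k ≥ 13 or k < 46.

k ≥ 13 or k < 46.


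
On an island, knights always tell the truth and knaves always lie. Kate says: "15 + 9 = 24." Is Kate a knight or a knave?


Statement: "15 + 9 = 24."
Actual: 15 + 9 = 24
Claimed: 24
Statement is TRUE → Kate tells the truth → Knight

Knight


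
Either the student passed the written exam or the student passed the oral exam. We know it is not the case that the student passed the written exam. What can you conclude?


Disjunctive syllogism: P ∨ Q, ¬P ⊢ Q
Disjunction: the student passed the written exam ∨ the student passed the oral exam
We know it is not the case that the student passed the written exam.
By disjunctive syllogism, the other disjunct must be true.

The student passed the oral exam


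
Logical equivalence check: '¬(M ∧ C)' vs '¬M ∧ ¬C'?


Expression 1: ¬(M ∧ C)
Expression 2: ¬M ∧ ¬C
Truth table (M C | Expr1 Expr2):
  T T |   F     F
  T F |   T     F   ← differ
  F T |   T     F   ← differ
  F F |   T     T
Counterexample: M=T, C=F gives Expr1 = T but Expr2 = F, so the expressions are NOT logically equivalent.

No


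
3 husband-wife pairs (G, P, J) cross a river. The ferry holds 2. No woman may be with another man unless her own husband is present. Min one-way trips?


Label couples G, P, J (H = husband, W = wife).
Counting alone: 6 people, the ferry carries 2 and someone must bring it back, so each round trip nets at most +1 on the far side until the last crossing → at least 9 trips. The jealousy constraint makes 9 impossible; the shortest valid schedule has 11:
1. WG+WP →  (far: WG,WP; near: HG,HP,HJ,WJ)
2. WG ←       (far: WP; near: HG,HP,HJ,WG,WJ)
3. WG+WJ →  (far: WG,WP,WJ; near: HG,HP,HJ)
4. WG ←       (far: WP,WJ; near: HG,HP,HJ,WG)
5. HP+HJ →  (far: HP,WP,HJ,WJ; near: HG,WG)
6. HP+WP ←  (far: HJ,WJ; near: HG,WG,HP,WP)
7. HG+HP →  (far: HG,HP,HJ,WJ; near: WG,WP)
8. WJ ←       (far: HG,HP,HJ; near: WG,WP,WJ)
9. WG+WP →  (far: HG,WG,HP,WP,HJ; near: WJ)
10. HJ ←      (far: HG,WG,HP,WP; near: HJ,WJ)
11. HJ+WJ → (far: all six; near: empty)
In every state each wife is either with her husband or with no other man.
Minimum trips = 11

11


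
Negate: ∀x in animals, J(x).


Original: ∀x J(x)
Rule: ¬∀→∃, ¬∃→∀, negate predicate.
Negation: ∃x ¬J(x)

∃x ¬J(x)


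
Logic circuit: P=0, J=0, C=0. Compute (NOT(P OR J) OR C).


P OR J = 0
NOT(0) = 1
1 OR 0 = 1

1


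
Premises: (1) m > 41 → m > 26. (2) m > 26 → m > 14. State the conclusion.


Hypothetical syllogism: P → Q, Q → R ⊢ P → R
Premise 1: m > 41 → m > 26
Premise 2: m > 26 → m > 14
Chain the implications: the middle term (m > 26) links the two.
Conclusion: If m > 41, then m > 14.

If m > 41, then m > 14.


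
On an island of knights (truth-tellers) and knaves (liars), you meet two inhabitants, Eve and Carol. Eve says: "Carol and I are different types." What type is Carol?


Eve says: "Carol and I are different types."
Case 1: Eve is a Knight (truth-teller)
  Statement is true → they ARE different → Carol is a Knave
Case 2: Eve is a Knave (liar)
  Statement is false → they are NOT different → Carol is a Knave
In both cases, Carol is a Knave.

Knave


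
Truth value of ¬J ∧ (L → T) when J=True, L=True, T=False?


J = True, L = True, T = False
Expression: ¬J ∧ (L → T)
Step 1: ¬J = NOT True = False
Step 2: L → T = True → False (false only if L=True, T=False) = False
Step 3: (False) ∧ (False) = False AND False = False

False


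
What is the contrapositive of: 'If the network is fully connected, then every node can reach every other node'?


Original: If the network is fully connected, then every node can reach every other node
Contrapositive: If ¬Q, then ¬P
Negate Q: not (every node can reach every other node)
Negate P: not (the network is fully connected)

If not (every node can reach every other node), then not (the network is fully connected).


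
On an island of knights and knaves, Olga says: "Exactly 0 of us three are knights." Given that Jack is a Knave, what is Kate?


Olga claims exactly 0 knights among Olga, Jack, Kate.
Given: Jack is a Knave.

Case 1: Olga is a Knight (tells truth)
  Then exactly 0 of the three are knights.
  Counting Olga, Jack: 1 knight(s) so far. Need -1 more → impossible.
Case 2: Olga is a Knave (lies)
  Then the count is NOT 0.
  If Kate = Knave, count = 0 = 0 → claim would be true, contradicts lie.
  If Kate = Knight, count = 1 ≠ 0 → lie confirmed ✓

Kate is a Knight.

Knight


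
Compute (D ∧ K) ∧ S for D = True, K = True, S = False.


D = True, K = True, S = False
Step 1: D ∧ K = True AND True = True
Step 2: True ∧ S = True AND False = False
AND is true only when ALL operands are true.

False


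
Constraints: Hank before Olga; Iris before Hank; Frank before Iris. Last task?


Constraints: Hank before Olga; Iris before Hank; Frank before Iris
The last task can have nothing scheduled after it, so it must never appear on the left of a 'before'.
Tasks appearing before some other task: Hank, Iris, Frank.
The only task not in that list is Olga → it is last.

Olga


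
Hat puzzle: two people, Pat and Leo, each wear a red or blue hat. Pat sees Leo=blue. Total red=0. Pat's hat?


Total red = 0, Leo = blue
Red accounted for: 0
Remaining for Pat: 0
Pat's hat is blue.

blue


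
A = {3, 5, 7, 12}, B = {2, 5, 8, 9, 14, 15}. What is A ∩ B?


A = {3, 5, 7, 12}
B = {2, 5, 8, 9, 14, 15}
Operation: intersection
Elements in both: 5

{5}


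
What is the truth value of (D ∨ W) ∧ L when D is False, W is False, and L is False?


D = False, W = False, L = False
Step 1: D ∨ W = False OR False = False
Step 2: False ∧ L = False AND False = False
OR is true when at least one operand is true; AND requires both.

False


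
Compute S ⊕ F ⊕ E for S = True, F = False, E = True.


S = True, F = False, E = True
Step 1: S ⊕ F = True XOR False = True
Step 2: True ⊕ E = True XOR True = False
XOR is true when an odd number of operands are true.

False


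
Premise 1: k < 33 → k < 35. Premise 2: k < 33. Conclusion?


Modus ponens: P → Q, P ⊢ Q
P: k < 33
Q: k < 35
We have P → Q and P is true.
By modus ponens, Q must be true.

k < 35


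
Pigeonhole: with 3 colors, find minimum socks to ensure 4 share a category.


Pigeonhole: to guarantee k in one of n categories, need (k-1)×n + 1.
k = 4, n = 3
Minimum = (4-1) × 3 + 1 = 3 × 3 + 1

10


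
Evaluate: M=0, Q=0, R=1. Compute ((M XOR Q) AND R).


M XOR Q = 0^0 = 0
0 AND 1 = 0

0


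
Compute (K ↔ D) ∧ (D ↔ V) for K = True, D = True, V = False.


K = True, D = True, V = False
Step 1: K ↔ D is true when K and D have the same value. Result: True
Step 2: D ↔ V is true when D and V have the same value. Result: False
Step 3: True ∧ False = False

False


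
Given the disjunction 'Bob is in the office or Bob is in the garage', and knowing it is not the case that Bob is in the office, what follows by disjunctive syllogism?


Disjunctive syllogism: P ∨ Q, ¬P ⊢ Q
Disjunction: Bob is in the office ∨ Bob is in the garage
We know it is not the case that Bob is in the office.
By disjunctive syllogism, the other disjunct must be true.

Bob is in the garage


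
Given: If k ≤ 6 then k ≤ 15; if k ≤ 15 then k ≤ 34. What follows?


Hypothetical syllogism: P → Q, Q → R ⊢ P → R
Premise 1: k ≤ 6 → k ≤ 15
Premise 2: k ≤ 15 → k ≤ 34
Chain the implications: the middle term (k ≤ 15) links the two.
Conclusion: If k ≤ 6, then k ≤ 34.

If k ≤ 6, then k ≤ 34.


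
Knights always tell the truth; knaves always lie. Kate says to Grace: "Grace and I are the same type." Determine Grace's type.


Kate says: "Grace and I are the same type."
Case 1: Kate is a Knight (truth-teller)
  Statement is true → they ARE the same → Grace is also a Knight
Case 2: Kate is a Knave (liar)
  Statement is false → they are NOT the same → Grace is a Knight
In both cases, Grace is a Knight.

Knight


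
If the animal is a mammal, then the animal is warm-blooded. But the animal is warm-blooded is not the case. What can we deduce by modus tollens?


Modus tollens: P → Q, ¬Q ⊢ ¬P
P: the animal is a mammal
Q: the animal is warm-blooded
We have P → Q and Q is false.
By modus tollens, P must be false.

It is not the case that the animal is a mammal


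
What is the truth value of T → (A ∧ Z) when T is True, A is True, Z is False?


T = True, A = True, Z = False
Step 1: A ∧ Z = True AND False = False
Step 2: T → (False): false only when T=True and consequent=False.
Result: False

False


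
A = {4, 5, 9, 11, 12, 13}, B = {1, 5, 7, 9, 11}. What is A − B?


A = {4, 5, 9, 11, 12, 13}
B = {1, 5, 7, 9, 11}
Operation: difference A − B
In A but not B: 4, 12, 13

{4, 12, 13}


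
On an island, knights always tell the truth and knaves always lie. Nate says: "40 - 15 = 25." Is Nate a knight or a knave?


Statement: "40 - 15 = 25."
Actual: 40 - 15 = 25
Claimed: 25
Statement is TRUE → Nate tells the truth → Knight

Knight


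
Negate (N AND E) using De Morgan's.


De Morgan's law: ¬(P ∧ Q) ≡ ¬P ∨ ¬Q
¬(N ∧ E) = ¬N ∨ ¬E

¬N ∨ ¬E


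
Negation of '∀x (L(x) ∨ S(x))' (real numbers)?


Original: ∀x (L(x) ∨ S(x))
Rule: ¬∀→∃, ¬∃→∀, negate predicate.
Negation: ∃x (¬L(x) ∧ ¬S(x))

∃x (¬L(x) ∧ ¬S(x))


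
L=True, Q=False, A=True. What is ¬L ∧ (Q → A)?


L = True, Q = False, A = True
Expression: ¬L ∧ (Q → A)
Step 1: ¬L = NOT True = False
Step 2: Q → A = False → True (false only if Q=True, A=False) = True
Step 3: (False) ∧ (True) = False AND True = False

False


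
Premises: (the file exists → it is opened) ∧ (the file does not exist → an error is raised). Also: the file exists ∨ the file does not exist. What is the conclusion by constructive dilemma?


Constructive dilemma: (P → Q) ∧ (R → S), P ∨ R ⊢ Q ∨ S
Premise 1: the file exists → it is opened
Premise 2: the file does not exist → an error is raised
Premise 3: the file exists ∨ the file does not exist
Case 1: Assuming the file exists, then by Premise 1, it is opened.
Case 2: Assuming the file does not exist, then by Premise 2, an error is raised.
Since one of the file exists or the file does not exist must hold, we get it is opened or an error is raised.

It is opened or an error is raised.


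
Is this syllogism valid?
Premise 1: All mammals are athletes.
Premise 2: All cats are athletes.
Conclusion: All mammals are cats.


Premise 1: All mammals are athletes.
Premise 2: All cats are athletes.
Conclusion: All mammals are cats.
Fallacy: undistributed middle. athletes is predicate in both.
Counterexample: mammals and cats could be disjoint subsets of athletes.

Invalid


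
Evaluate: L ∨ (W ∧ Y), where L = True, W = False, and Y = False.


L = True, W = False, Y = False
Step 1: W ∧ Y = False AND False = False
Step 2: L ∨ False = True OR False = True
AND evaluated first (higher precedence); then OR applied.

True


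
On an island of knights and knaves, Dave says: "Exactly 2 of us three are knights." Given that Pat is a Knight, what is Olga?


Dave claims exactly 2 knights among Dave, Pat, Olga.
Given: Pat is a Knight.

Case 1: Dave is a Knight (tells truth)
  Then exactly 2 of the three are knights.
  Counting Dave, Pat: 2 knight(s) so far. Need 0 more → Olga = Knave.
Case 2: Dave is a Knave (lies)
  Then the count is NOT 2.
  If Olga = Knight, count = 2 = 2 → claim would be true, contradicts lie.
  If Olga = Knave, count = 1 ≠ 2 → lie confirmed ✓

Olga is a Knave.

Knave


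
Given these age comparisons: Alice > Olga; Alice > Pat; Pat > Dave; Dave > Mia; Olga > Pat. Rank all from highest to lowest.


Constraints: Alice > Olga; Alice > Pat; Pat > Dave; Dave > Mia; Olga > Pat
Method: at each step, the next-highest is the one remaining person who never appears on the smaller side of a constraint between remaining people.
  Step 1: remaining {Pat, Dave, Mia, Olga, Alice}; on the smaller side: {Pat, Dave, Mia, Olga} → Alice is next (Alice > Olga; Alice > Pat).
  Step 2: remaining {Pat, Dave, Mia, Olga}; on the smaller side: {Pat, Dave, Mia} → Olga is next (Olga > Pat).
  Step 3: remaining {Pat, Dave, Mia}; on the smaller side: {Dave, Mia} → Pat is next (Pat > Dave).
  Step 4: remaining {Dave, Mia}; on the smaller side: {Mia} → Dave is next (Dave > Mia).
  Step 5: only Mia remains → lowest.
Final ranking (highest to lowest):

Alice > Olga > Pat > Dave > Mia


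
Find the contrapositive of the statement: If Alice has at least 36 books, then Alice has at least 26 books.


Original: If Alice has at least 36 books, then Alice has at least 26 books
Contrapositive: If ¬Q, then ¬P
Negate Q: not (Alice has at least 26 books)
Negate P: not (Alice has at least 36 books)

If not (Alice has at least 26 books), then not (Alice has at least 36 books).


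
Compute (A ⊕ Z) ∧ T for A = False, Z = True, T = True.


A = False, Z = True, T = True
Step 1: A ⊕ Z = False XOR True = True
Step 2: True ∧ T = True AND True = True
XOR true when exactly one of A,Z is true; then AND with T.

True


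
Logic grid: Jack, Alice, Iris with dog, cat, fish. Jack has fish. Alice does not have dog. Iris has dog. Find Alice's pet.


From clues:
  Iris → dog
  Jack → fish
By elimination, Alice gets the remaining.

cat


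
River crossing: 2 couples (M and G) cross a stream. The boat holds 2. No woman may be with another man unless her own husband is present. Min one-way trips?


Label couples M and G.
1. WM+WG → (far: WM,WG; near: HM,HG)
2. WM ←   (far: WG; near: HM,HG,WM)
3. HM+HG → (far: HM,HG,WG; near: WM)
4. HM ←   (far: HG,WG; near: HM,WM)  — HM returns, since WM is alone on near bank
5. HM+WM → (far: all four; near: empty)
Every state respects the constraint.
Minimum trips = 5

5


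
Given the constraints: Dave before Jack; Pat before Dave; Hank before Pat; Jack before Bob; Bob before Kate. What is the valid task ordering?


Constraints: Dave before Jack; Pat before Dave; Hank before Pat; Jack before Bob; Bob before Kate
Method: repeatedly schedule the remaining task that has no remaining task required before it.
  Step 1: remaining {Kate, Dave, Jack, Pat, Bob, Hank}; every task except Hank still has a predecessor pending → schedule Hank.
  Step 2: remaining {Kate, Dave, Jack, Pat, Bob}; every task except Pat still has a predecessor pending → schedule Pat.
  Step 3: remaining {Kate, Dave, Jack, Bob}; every task except Dave still has a predecessor pending → schedule Dave.
  Step 4: remaining {Kate, Jack, Bob}; every task except Jack still has a predecessor pending → schedule Jack.
  Step 5: remaining {Kate, Bob}; every task except Bob still has a predecessor pending → schedule Bob.
  Step 6: only Kate remains → schedule Kate.
Resulting order:

Hank → Pat → Dave → Jack → Bob → Kate


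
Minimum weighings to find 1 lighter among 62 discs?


Each weighing has 3 outcomes (left heavy / balance / right heavy), so k weighings distinguish at most 3^k cases; splitting into three near-equal groups achieves this.
Need 3^k ≥ 62: 3^3 = 27 < 62 ≤ 3^4 = 81
k = ⌈log₃(62)⌉ = 4

4


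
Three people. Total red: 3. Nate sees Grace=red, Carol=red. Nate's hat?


Total red = 3, seen red = 2
Own red = 3 - 2 = 1
Nate's hat is red.

red


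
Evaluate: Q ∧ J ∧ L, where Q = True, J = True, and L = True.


Q = True, J = True, L = True
Step 1: Q ∧ J = True AND True = True
Step 2: (True) ∧ L = (True) AND True = True
AND is true only when ALL operands are true.

True


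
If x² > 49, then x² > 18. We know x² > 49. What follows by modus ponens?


Modus ponens: P → Q, P ⊢ Q
P: x² > 49
Q: x² > 18
We have P → Q and P is true.
By modus ponens, Q must be true.

x² > 18


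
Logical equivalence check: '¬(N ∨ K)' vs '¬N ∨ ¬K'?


Expression 1: ¬(N ∨ K)
Expression 2: ¬N ∨ ¬K
Truth table (N K | Expr1 Expr2):
  T T |   F     F
  T F |   F     T   ← differ
  F T |   F     T   ← differ
  F F |   T     T
Counterexample: N=T, K=F gives Expr1 = F but Expr2 = T, so the expressions are NOT logically equivalent.

No


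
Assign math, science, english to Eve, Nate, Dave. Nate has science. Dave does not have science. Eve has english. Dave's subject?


From clues:
  Eve → english
  Nate → science
By elimination, Dave gets the remaining.

math


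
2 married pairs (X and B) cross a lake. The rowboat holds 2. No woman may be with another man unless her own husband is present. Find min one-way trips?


Label couples X and B.
1. WX+WB → (far: WX,WB; near: HX,HB)
2. WX ←   (far: WB; near: HX,HB,WX)
3. HX+HB → (far: HX,HB,WB; near: WX)
4. HX ←   (far: HB,WB; near: HX,WX)  — HX returns, since WX is alone on near bank
5. HX+WX → (far: all four; near: empty)
Every state respects the constraint.
Minimum trips = 5

5


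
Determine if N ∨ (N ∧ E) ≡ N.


Expression 1: N ∨ (N ∧ E)
Expression 2: N
Truth table (N E | Expr1 Expr2):
  T T |   T     T
  T F |   T     T
  F T |   F     F
  F F |   F     F
All 4 rows agree, so the expressions are logically equivalent.

Yes


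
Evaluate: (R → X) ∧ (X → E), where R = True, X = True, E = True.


R = True, X = True, E = True
Step 1: R → X is false only when R=True and X=False. Result: True
Step 2: X → E is false only when X=True and E=False. Result: True
Step 3: True ∧ True = True

True


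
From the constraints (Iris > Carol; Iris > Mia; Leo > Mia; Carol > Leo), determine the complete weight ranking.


Constraints: Iris > Carol; Iris > Mia; Leo > Mia; Carol > Leo
Method: at each step, the next-highest is the one remaining person who never appears on the smaller side of a constraint between remaining people.
  Step 1: remaining {Leo, Mia, Carol, Iris}; on the smaller side: {Leo, Mia, Carol} → Iris is next (Iris > Carol; Iris > Mia).
  Step 2: remaining {Leo, Mia, Carol}; on the smaller side: {Leo, Mia} → Carol is next (Carol > Leo).
  Step 3: remaining {Leo, Mia}; on the smaller side: {Mia} → Leo is next (Leo > Mia).
  Step 4: only Mia remains → lowest.
Final ranking (highest to lowest):

Iris > Carol > Leo > Mia


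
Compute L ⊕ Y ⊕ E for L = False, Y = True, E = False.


L = False, Y = True, E = False
Step 1: L ⊕ Y = False XOR True = True
Step 2: True ⊕ E = True XOR False = True
XOR is true when an odd number of operands are true.

True


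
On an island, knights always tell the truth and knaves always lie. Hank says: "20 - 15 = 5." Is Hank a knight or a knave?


Statement: "20 - 15 = 5."
Actual: 20 - 15 = 5
Claimed: 5
Statement is TRUE → Hank tells the truth → Knight

Knight
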